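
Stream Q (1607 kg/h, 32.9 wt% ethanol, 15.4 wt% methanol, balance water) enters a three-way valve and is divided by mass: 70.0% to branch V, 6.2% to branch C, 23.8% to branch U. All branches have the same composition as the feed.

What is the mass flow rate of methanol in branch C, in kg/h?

15.34 kg/h

Branch C total = 0.062×1607 = 99.634 kg/h.
methanol in C = 0.154×99.634 = 15.344 kg/h.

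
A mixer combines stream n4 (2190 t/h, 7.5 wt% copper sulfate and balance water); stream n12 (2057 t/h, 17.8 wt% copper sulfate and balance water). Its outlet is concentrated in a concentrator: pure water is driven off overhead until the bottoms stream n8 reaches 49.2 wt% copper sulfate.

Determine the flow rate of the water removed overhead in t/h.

copper sulfate entering = 2190×0.075 + 2057×0.178 = 530.4 t/h.
All copper sulfate reports to n8, so n8 = 530.4/0.492 = 1078 t/h.
Total feed = 4247 t/h; overhead = 4247 − 1078 = 3169 t/h.

3169 t/h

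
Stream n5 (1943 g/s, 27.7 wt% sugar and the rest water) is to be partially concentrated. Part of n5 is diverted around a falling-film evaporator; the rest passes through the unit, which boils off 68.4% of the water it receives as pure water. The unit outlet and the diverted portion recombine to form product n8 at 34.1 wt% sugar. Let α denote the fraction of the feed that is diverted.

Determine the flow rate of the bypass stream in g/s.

All 1943×0.277 = 538.21 g/s of sugar reaches n8, so n8 = 538.21/0.341 = 1578.3 g/s and vapour = 364.67 g/s.
The evaporator receives (1−α)·1943 of feed at 0.723 water and removes 0.684 of that water:
0.684×0.723×(1−α)×1943 = 364.67
(1−α) = 364.67/960.88 = 0.3795;  α = 0.6205.
Bypass flow = 0.6205×1943 = 1205.6 g/s.

1206 g/s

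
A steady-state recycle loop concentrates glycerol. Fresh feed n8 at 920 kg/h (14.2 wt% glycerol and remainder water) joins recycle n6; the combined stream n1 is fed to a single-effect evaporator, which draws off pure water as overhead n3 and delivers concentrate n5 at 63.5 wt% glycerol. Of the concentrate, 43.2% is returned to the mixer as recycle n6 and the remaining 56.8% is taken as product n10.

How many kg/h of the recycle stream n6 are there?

Overall glycerol balance (none leaves overhead): glycerol in fresh feed = glycerol in product, i.e. 920×0.142 = (1−0.432)·n5·0.635.
n5 = 130.64/(0.635×0.568) = 362.2 kg/h.
Recycle n6 = 0.432×362.2 = 156.47 kg/h.

156.5 kg/h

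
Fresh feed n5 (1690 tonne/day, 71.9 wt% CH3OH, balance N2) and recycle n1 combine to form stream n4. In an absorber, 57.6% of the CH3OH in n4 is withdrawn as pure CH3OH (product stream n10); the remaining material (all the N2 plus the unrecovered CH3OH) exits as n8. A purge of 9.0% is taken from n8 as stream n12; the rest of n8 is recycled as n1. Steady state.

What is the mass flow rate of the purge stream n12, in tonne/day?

550.4 tonne/day

N2 enters only via n5 and leaves only via the purge: 1690×0.281 = 0.090×(N2 in n8), and the absorber passes all N2, so N2 in n4 = N2 in n8 = 5276.6 tonne/day.
CH3OH in n4: m_A = 1690×0.719 + (1−0.090)·(1−0.576)·m_A, so m_A = 1215.1/0.6142 = 1978.5 tonne/day.
n8 = (1−0.576)×1978.5 + 5276.6 = 6115.4 tonne/day.
Purge n12 = 0.090×6115.4 = 550.39 tonne/day.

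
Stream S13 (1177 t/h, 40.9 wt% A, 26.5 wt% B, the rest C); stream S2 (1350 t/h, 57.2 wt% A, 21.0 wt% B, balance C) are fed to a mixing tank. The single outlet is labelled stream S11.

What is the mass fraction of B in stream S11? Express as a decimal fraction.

Total flow out = 1177 + 1350 = 2527 t/h.
B in = 1177×0.265 + 1350×0.210 = 595.4 t/h.
B mass fraction in S11 = 595.4/2527 = 0.236.

0.236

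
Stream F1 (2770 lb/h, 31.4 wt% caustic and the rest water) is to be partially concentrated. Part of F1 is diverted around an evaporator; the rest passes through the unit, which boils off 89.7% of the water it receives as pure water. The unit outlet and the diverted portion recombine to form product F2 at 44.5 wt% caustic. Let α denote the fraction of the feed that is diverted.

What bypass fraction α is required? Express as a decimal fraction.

0.522

All 2770×0.314 = 869.78 lb/h of caustic reaches F2, so F2 = 869.78/0.445 = 1954.6 lb/h and vapour = 815.44 lb/h.
The evaporator receives (1−α)·2770 of feed at 0.686 water and removes 0.897 of that water:
0.897×0.686×(1−α)×2770 = 815.44
(1−α) = 815.44/1704.5 = 0.4784;  α = 0.5216.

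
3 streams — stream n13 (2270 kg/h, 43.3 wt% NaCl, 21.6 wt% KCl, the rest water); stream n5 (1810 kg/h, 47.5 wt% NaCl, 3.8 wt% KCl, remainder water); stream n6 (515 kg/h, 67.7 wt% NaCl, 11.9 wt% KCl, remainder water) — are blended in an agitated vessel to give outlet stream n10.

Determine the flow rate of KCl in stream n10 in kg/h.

620.4 kg/h

KCl out = KCl in = 2270×0.216 + 1810×0.038 + 515×0.119 = 620.38 kg/h.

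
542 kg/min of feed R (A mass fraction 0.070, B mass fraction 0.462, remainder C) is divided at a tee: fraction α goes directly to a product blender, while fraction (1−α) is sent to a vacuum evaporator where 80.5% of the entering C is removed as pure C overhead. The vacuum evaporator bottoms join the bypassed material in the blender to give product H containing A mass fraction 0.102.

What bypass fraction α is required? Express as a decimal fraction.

All 542×0.070 = 37.94 kg/min of A reaches H, so H = 37.94/0.102 = 371.96 kg/min and vapour = 170.04 kg/min.
The evaporator receives (1−α)·542 of feed at 0.468 C and removes 0.805 of that C:
0.805×0.468×(1−α)×542 = 170.04
(1−α) = 170.04/204.19 = 0.8327;  α = 0.1673.

0.167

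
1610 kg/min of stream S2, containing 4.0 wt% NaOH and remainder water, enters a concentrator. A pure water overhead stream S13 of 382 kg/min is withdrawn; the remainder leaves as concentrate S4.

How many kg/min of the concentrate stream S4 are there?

1228 kg/min

Concentrate = 1610 − 382 = 1228 kg/min.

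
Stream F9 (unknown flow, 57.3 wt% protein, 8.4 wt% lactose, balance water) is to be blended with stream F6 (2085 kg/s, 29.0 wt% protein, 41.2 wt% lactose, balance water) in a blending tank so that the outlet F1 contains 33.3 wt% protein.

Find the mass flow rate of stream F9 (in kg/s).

Let F9 be the unknown flow. Total out = 2085 + F9.
protein balance: 604.65 + 0.573·F9 = 0.333·(2085 + F9)
(0.573 − 0.333)·F9 = 0.333×2085 − 604.65 = 89.655
F9 = 89.655 / 0.240 = 373.56 kg/s

373.6 kg/s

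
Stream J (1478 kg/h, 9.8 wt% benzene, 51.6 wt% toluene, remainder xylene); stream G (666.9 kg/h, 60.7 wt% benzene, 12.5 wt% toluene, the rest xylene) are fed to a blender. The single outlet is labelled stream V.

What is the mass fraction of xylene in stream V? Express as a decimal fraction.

Total flow out = 1478 + 666.9 = 2144.9 kg/h.
xylene in = 1478×0.386 + 666.9×0.268 = 749.24 kg/h.
xylene mass fraction in V = 749.24/2144.9 = 0.349.

0.349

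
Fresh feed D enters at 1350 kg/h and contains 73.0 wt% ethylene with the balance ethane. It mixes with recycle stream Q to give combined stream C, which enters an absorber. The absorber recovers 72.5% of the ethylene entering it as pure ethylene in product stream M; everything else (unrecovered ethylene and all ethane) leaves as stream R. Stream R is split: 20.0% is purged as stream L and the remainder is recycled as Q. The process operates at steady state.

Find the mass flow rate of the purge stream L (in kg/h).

434 kg/h

ethane enters only via D and leaves only via the purge: 1350×0.270 = 0.200×(ethane in R), and the absorber passes all ethane, so ethane in C = ethane in R = 1822.5 kg/h.
ethylene in C: m_A = 1350×0.730 + (1−0.200)·(1−0.725)·m_A, so m_A = 985.5/0.7800 = 1263.5 kg/h.
R = (1−0.725)×1263.5 + 1822.5 = 2170 kg/h.
Purge L = 0.200×2170 = 433.99 kg/h.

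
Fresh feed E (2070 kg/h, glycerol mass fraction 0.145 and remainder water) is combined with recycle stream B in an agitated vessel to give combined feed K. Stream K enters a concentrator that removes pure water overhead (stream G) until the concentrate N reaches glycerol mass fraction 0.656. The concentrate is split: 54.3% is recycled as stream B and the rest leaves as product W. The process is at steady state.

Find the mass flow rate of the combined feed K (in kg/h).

Overall glycerol balance (none leaves overhead): glycerol in fresh feed = glycerol in product, i.e. 2070×0.145 = (1−0.543)·N·0.656.
N = 300.15/(0.656×0.457) = 1001.2 kg/h.
Recycle B = 0.543×1001.2 = 543.65 kg/h.
Combined feed K = 2070 + 543.65 = 2613.6 kg/h.

2614 kg/h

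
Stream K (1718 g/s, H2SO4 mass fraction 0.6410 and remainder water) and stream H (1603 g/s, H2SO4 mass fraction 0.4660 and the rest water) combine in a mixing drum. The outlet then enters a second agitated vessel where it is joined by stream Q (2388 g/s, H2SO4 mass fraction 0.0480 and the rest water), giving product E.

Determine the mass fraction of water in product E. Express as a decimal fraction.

Overall, product flow = 5709 g/s.
water in = 1718×0.359 + 1603×0.534 + 2388×0.952 = 3746.1 g/s.
water fraction in E = 0.6562.

0.6562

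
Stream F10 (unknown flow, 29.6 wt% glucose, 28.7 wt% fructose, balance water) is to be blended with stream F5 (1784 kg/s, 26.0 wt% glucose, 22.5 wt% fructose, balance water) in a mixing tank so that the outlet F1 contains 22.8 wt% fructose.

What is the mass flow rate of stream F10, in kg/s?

Let F10 be the unknown flow. Total out = 1784 + F10.
fructose balance: 401.4 + 0.287·F10 = 0.228·(1784 + F10)
(0.287 − 0.228)·F10 = 0.228×1784 − 401.4 = 5.352
F10 = 5.352 / 0.059 = 90.712 kg/s

90.71 kg/s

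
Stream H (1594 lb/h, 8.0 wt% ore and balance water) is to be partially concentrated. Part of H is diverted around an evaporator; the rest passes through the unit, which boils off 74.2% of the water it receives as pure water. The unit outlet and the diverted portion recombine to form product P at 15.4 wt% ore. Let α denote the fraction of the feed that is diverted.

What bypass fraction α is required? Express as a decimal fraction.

0.296

All 1594×0.080 = 127.52 lb/h of ore reaches P, so P = 127.52/0.154 = 828.05 lb/h and vapour = 765.95 lb/h.
The evaporator receives (1−α)·1594 of feed at 0.920 water and removes 0.742 of that water:
0.742×0.920×(1−α)×1594 = 765.95
(1−α) = 765.95/1088.1 = 0.7039;  α = 0.2961.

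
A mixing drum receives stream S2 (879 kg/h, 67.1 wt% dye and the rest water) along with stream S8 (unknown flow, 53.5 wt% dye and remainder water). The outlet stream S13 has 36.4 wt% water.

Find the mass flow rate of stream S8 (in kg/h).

Let S8 be the unknown flow. Total out = 879 + S8.
water balance: 289.19 + 0.465·S8 = 0.364·(879 + S8)
(0.465 − 0.364)·S8 = 0.364×879 − 289.19 = 30.765
S8 = 30.765 / 0.101 = 304.6 kg/h

304.6 kg/h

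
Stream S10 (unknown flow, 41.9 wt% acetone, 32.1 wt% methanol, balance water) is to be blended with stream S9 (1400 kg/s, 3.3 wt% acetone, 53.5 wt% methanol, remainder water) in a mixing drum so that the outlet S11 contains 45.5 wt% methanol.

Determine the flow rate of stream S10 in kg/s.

Let S10 be the unknown flow. Total out = 1400 + S10.
methanol balance: 749 + 0.321·S10 = 0.455·(1400 + S10)
(0.321 − 0.455)·S10 = 0.455×1400 − 749 = -112
S10 = -112 / -0.134 = 835.82 kg/s

835.8 kg/s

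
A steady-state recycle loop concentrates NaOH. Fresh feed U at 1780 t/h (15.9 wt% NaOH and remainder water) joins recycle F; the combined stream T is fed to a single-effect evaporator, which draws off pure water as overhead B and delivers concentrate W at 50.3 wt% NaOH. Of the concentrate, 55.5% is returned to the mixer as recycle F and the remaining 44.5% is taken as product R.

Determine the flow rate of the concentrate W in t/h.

1264 t/h

Overall NaOH balance (none leaves overhead): NaOH in fresh feed = NaOH in product, i.e. 1780×0.159 = (1−0.555)·W·0.503.
W = 283.02/(0.503×0.445) = 1264.4 t/h.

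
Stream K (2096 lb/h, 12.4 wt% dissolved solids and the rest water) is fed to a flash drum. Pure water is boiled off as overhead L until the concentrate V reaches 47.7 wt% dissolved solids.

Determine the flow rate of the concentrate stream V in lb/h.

dissolved solids is conserved: 2096×0.124 = 259.9 lb/h all reports to the concentrate.
Concentrate = 259.9/(target fraction) = 544.87 lb/h.

544.9 lb/h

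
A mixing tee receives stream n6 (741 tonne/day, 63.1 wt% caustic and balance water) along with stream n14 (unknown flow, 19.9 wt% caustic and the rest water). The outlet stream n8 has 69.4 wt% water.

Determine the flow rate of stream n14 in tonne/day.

2251 tonne/day

Let n14 be the unknown flow. Total out = 741 + n14.
water balance: 273.43 + 0.801·n14 = 0.694·(741 + n14)
(0.801 − 0.694)·n14 = 0.694×741 − 273.43 = 240.83
n14 = 240.83 / 0.107 = 2250.7 tonne/day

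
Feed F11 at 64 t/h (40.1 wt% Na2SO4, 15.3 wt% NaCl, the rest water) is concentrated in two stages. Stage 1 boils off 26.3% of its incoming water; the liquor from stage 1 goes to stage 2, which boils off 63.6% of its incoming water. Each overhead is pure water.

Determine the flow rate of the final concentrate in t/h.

water in feed = 64×0.446 = 28.544 t/h.
After stage 1: water left = (1−0.263)×28.544 = 21.037; stream total = 56.493 t/h.
After stage 2: water left = (1−0.636)×21.037 = 7.6574; final concentrate = 43.113 t/h.

43.11 t/h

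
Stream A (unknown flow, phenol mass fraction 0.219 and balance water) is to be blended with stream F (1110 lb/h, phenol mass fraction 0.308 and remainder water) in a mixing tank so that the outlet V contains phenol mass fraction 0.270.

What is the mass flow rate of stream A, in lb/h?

Let A be the unknown flow. Total out = 1110 + A.
phenol balance: 341.88 + 0.219·A = 0.270·(1110 + A)
(0.219 − 0.270)·A = 0.270×1110 − 341.88 = -42.18
A = -42.18 / -0.051 = 827.06 lb/h

827.1 lb/h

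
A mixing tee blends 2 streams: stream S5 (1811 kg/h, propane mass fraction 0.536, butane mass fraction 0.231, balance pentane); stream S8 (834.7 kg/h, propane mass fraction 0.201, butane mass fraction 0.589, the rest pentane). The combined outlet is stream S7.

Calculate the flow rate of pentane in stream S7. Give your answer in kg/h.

pentane out = pentane in = 1811×0.233 + 834.7×0.210 = 597.25 kg/h.

597.2 kg/h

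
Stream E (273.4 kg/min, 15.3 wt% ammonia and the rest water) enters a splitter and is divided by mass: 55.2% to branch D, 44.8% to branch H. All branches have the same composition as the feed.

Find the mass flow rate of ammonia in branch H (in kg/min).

18.74 kg/min

Branch H total = 0.448×273.4 = 122.48 kg/min.
ammonia in H = 0.153×122.48 = 18.74 kg/min.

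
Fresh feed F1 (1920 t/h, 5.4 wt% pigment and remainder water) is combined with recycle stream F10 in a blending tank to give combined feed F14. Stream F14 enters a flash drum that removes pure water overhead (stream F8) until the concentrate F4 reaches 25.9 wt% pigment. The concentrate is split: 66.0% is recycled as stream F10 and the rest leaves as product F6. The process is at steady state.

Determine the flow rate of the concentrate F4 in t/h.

1177 t/h

Overall pigment balance (none leaves overhead): pigment in fresh feed = pigment in product, i.e. 1920×0.054 = (1−0.660)·F4·0.259.
F4 = 103.68/(0.259×0.340) = 1177.4 t/h.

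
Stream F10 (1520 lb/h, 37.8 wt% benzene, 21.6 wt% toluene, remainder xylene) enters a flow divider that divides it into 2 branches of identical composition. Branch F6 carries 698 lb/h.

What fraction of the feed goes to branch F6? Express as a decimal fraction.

0.459

Fraction to F6 = 698/1520 = 0.4592.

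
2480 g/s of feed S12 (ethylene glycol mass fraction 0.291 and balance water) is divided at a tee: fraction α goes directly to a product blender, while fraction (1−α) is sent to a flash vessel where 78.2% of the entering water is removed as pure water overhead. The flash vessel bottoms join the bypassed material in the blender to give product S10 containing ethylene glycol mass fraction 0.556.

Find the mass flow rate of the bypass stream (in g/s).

All 2480×0.291 = 721.68 g/s of ethylene glycol reaches S10, so S10 = 721.68/0.556 = 1298 g/s and vapour = 1182 g/s.
The evaporator receives (1−α)·2480 of feed at 0.709 water and removes 0.782 of that water:
0.782×0.709×(1−α)×2480 = 1182
(1−α) = 1182/1375 = 0.8596;  α = 0.1404.
Bypass flow = 0.1404×2480 = 348.09 g/s.

348.1 g/s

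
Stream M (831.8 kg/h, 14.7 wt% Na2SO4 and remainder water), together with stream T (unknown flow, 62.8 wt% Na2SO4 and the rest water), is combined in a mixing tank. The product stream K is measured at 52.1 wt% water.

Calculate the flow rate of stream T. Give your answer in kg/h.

Let T be the unknown flow. Total out = 831.8 + T.
water balance: 709.53 + 0.372·T = 0.521·(831.8 + T)
(0.372 − 0.521)·T = 0.521×831.8 − 709.53 = -276.16
T = -276.16 / -0.149 = 1853.4 kg/h

1853 kg/h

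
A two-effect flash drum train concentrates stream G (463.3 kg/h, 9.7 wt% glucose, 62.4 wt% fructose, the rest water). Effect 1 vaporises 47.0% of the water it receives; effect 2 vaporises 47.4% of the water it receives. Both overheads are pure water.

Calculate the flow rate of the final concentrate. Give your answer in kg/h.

370.1 kg/h

water in feed = 463.3×0.279 = 129.26 kg/h.
After stage 1: water left = (1−0.470)×129.26 = 68.508; stream total = 402.55 kg/h.
After stage 2: water left = (1−0.474)×68.508 = 36.035; final concentrate = 370.07 kg/h.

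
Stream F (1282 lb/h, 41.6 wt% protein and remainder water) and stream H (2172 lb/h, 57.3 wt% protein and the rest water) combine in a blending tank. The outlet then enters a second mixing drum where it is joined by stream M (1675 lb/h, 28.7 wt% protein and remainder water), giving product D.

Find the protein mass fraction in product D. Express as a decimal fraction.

Overall, product flow = 5129 lb/h.
protein in = 1282×0.416 + 2172×0.573 + 1675×0.287 = 2258.6 lb/h.
protein fraction in D = 0.4404.

0.4404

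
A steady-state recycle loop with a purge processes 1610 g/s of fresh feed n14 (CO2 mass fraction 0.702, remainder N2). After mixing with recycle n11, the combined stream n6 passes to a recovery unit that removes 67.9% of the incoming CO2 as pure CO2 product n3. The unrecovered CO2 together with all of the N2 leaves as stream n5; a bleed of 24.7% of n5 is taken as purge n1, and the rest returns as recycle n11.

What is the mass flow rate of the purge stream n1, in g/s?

598 g/s

N2 enters only via n14 and leaves only via the purge: 1610×0.298 = 0.247×(N2 in n5), and the recovery unit passes all N2, so N2 in n6 = N2 in n5 = 1942.4 g/s.
CO2 in n6: m_A = 1610×0.702 + (1−0.247)·(1−0.679)·m_A, so m_A = 1130.2/0.7583 = 1490.5 g/s.
n5 = (1−0.679)×1490.5 + 1942.4 = 2420.9 g/s.
Purge n1 = 0.247×2420.9 = 597.96 g/s.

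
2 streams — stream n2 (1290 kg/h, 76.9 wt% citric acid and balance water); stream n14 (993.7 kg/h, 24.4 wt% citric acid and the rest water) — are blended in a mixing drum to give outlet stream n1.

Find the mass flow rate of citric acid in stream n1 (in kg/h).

citric acid out = citric acid in = 1290×0.769 + 993.7×0.244 = 1234.5 kg/h.

1234 kg/h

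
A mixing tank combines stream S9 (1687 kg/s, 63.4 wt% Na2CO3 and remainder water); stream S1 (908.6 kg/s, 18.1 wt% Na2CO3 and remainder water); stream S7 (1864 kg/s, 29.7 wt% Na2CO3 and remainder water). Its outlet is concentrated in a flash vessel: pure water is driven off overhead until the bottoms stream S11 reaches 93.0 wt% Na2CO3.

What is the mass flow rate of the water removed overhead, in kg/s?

Na2CO3 entering = 1687×0.634 + 908.6×0.181 + 1864×0.297 = 1787.6 kg/s.
All Na2CO3 reports to S11, so S11 = 1787.6/0.930 = 1922.2 kg/s.
Total feed = 4459.6 kg/s; overhead = 4459.6 − 1922.2 = 2537.4 kg/s.

2537 kg/s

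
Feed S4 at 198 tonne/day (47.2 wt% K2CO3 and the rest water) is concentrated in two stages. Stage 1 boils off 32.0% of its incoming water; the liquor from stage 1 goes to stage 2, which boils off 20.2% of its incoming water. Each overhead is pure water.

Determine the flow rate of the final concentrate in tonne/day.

150.2 tonne/day

water in feed = 198×0.528 = 104.54 tonne/day.
After stage 1: water left = (1−0.320)×104.54 = 71.09; stream total = 164.55 tonne/day.
After stage 2: water left = (1−0.202)×71.09 = 56.73; final concentrate = 150.19 tonne/day.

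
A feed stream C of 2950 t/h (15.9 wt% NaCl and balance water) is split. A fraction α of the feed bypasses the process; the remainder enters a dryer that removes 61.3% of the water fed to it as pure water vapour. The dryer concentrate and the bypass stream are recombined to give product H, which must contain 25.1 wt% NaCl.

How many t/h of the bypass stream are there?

852.6 t/h

All 2950×0.159 = 469.05 t/h of NaCl reaches H, so H = 469.05/0.251 = 1868.7 t/h and vapour = 1081.3 t/h.
The evaporator receives (1−α)·2950 of feed at 0.841 water and removes 0.613 of that water:
0.613×0.841×(1−α)×2950 = 1081.3
(1−α) = 1081.3/1520.8 = 0.7110;  α = 0.2890.
Bypass flow = 0.2890×2950 = 852.61 t/h.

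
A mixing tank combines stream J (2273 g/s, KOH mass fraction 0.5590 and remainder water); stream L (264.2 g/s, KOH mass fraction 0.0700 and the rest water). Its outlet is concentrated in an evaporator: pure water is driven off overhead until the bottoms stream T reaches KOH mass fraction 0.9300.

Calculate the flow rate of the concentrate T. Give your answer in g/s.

KOH entering = 2273×0.559 + 264.2×0.070 = 1289.1 g/s.
All KOH reports to T, so T = 1289.1/0.930 = 1386.1 g/s.

1386 g/s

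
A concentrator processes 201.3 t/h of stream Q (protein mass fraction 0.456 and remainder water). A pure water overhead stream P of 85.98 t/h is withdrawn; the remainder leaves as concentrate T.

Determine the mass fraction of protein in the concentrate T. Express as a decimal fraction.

protein is not removed: 201.3×0.456 = 91.793 t/h of protein enters T.
Concentrate = 201.3 − 85.98 = 115.32 t/h.
Mass fraction = 91.793/115.32 = 0.796.

0.796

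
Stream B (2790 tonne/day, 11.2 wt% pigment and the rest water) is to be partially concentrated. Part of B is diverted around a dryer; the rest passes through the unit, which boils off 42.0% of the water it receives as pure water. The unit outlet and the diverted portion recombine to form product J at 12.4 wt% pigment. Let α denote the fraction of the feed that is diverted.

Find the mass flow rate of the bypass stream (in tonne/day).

All 2790×0.112 = 312.48 tonne/day of pigment reaches J, so J = 312.48/0.124 = 2520 tonne/day and vapour = 270 tonne/day.
The evaporator receives (1−α)·2790 of feed at 0.888 water and removes 0.420 of that water:
0.420×0.888×(1−α)×2790 = 270
(1−α) = 270/1040.6 = 0.2595;  α = 0.7405.
Bypass flow = 0.7405×2790 = 2066.1 tonne/day.

2066 tonne/day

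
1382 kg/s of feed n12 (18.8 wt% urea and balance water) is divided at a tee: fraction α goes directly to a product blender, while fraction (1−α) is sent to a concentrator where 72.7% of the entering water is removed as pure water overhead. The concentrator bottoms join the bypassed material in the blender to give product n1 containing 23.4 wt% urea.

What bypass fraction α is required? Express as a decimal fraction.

0.667

All 1382×0.188 = 259.82 kg/s of urea reaches n1, so n1 = 259.82/0.234 = 1110.3 kg/s and vapour = 271.68 kg/s.
The evaporator receives (1−α)·1382 of feed at 0.812 water and removes 0.727 of that water:
0.727×0.812×(1−α)×1382 = 271.68
(1−α) = 271.68/815.83 = 0.3330;  α = 0.6670.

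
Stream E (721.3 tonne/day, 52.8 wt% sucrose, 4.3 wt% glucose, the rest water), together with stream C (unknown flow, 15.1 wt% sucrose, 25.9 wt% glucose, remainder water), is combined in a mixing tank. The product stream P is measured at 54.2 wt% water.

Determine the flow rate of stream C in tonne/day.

Let C be the unknown flow. Total out = 721.3 + C.
water balance: 309.44 + 0.590·C = 0.542·(721.3 + C)
(0.590 − 0.542)·C = 0.542×721.3 − 309.44 = 81.507
C = 81.507 / 0.048 = 1698.1 tonne/day

1698 tonne/day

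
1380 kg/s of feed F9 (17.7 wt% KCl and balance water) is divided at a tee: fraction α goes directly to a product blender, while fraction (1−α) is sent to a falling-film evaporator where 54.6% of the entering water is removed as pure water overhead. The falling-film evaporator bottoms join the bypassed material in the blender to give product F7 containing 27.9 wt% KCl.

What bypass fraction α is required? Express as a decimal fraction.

0.186

All 1380×0.177 = 244.26 kg/s of KCl reaches F7, so F7 = 244.26/0.279 = 875.48 kg/s and vapour = 504.52 kg/s.
The evaporator receives (1−α)·1380 of feed at 0.823 water and removes 0.546 of that water:
0.546×0.823×(1−α)×1380 = 504.52
(1−α) = 504.52/620.11 = 0.8136;  α = 0.1864.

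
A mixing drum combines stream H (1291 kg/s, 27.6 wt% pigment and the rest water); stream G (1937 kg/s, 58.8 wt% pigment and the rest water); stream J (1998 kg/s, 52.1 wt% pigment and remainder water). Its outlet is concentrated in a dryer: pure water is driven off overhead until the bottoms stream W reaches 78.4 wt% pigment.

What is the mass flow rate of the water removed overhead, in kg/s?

pigment entering = 1291×0.276 + 1937×0.588 + 1998×0.521 = 2536.2 kg/s.
All pigment reports to W, so W = 2536.2/0.784 = 3235 kg/s.
Total feed = 5226 kg/s; overhead = 5226 − 3235 = 1991 kg/s.

1991 kg/s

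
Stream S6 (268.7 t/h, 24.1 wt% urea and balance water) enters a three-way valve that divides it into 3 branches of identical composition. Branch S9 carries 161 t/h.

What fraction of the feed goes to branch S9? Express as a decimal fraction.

0.599

Fraction to S9 = 161/268.7 = 0.5992.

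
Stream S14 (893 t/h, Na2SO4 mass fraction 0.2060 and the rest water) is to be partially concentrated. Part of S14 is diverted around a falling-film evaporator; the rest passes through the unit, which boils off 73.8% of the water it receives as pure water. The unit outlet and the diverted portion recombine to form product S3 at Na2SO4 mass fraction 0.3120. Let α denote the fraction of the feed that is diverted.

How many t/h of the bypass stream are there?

All 893×0.206 = 183.96 t/h of Na2SO4 reaches S3, so S3 = 183.96/0.312 = 589.61 t/h and vapour = 303.39 t/h.
The evaporator receives (1−α)·893 of feed at 0.794 water and removes 0.738 of that water:
0.738×0.794×(1−α)×893 = 303.39
(1−α) = 303.39/523.27 = 0.5798;  α = 0.4202.
Bypass flow = 0.4202×893 = 375.24 t/h.

375.2 t/h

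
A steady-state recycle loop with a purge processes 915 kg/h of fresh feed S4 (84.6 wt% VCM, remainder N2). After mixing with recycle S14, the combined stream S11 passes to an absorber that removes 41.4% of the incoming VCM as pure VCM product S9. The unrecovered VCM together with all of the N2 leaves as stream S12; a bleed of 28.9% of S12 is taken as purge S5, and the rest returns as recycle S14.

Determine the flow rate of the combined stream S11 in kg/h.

1815 kg/h

N2 enters only via S4 and leaves only via the purge: 915×0.154 = 0.289×(N2 in S12), and the absorber passes all N2, so N2 in S11 = N2 in S12 = 487.58 kg/h.
VCM in S11: m_A = 915×0.846 + (1−0.289)·(1−0.414)·m_A, so m_A = 774.09/0.5834 = 1327 kg/h.
S11 = 1327 + 487.58 = 1814.5 kg/h.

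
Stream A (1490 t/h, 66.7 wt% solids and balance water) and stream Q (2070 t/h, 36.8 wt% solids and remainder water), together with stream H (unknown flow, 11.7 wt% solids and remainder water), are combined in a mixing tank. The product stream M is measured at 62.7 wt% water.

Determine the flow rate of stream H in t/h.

1671 t/h

Let H be the unknown flow. Total out = 3560 + H.
water balance: 1804.4 + 0.883·H = 0.627·(3560 + H)
(0.883 − 0.627)·H = 0.627×3560 − 1804.4 = 427.71
H = 427.71 / 0.256 = 1670.7 t/h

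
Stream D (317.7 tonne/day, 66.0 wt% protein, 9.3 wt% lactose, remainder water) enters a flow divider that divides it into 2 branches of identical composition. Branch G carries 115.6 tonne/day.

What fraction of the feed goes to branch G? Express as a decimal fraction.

Fraction to G = 115.6/317.7 = 0.3639.

0.364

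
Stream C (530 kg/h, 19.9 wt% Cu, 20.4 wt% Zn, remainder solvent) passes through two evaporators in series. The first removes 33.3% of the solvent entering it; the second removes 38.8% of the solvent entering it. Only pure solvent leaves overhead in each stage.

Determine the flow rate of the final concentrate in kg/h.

solvent in feed = 530×0.597 = 316.41 kg/h.
After stage 1: solvent left = (1−0.333)×316.41 = 211.05; stream total = 424.64 kg/h.
After stage 2: solvent left = (1−0.388)×211.05 = 129.16; final concentrate = 342.75 kg/h.

342.7 kg/h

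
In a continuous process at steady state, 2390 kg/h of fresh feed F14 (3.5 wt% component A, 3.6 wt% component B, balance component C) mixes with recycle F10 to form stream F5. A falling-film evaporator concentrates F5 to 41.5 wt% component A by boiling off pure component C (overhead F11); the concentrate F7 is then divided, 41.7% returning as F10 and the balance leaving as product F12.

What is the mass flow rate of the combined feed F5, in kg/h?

2534 kg/h

Overall component A balance (none leaves overhead): component A in fresh feed = component A in product, i.e. 2390×0.035 = (1−0.417)·F7·0.415.
F7 = 83.65/(0.415×0.583) = 345.74 kg/h.
Recycle F10 = 0.417×345.74 = 144.17 kg/h.
Combined feed F5 = 2390 + 144.17 = 2534.2 kg/h.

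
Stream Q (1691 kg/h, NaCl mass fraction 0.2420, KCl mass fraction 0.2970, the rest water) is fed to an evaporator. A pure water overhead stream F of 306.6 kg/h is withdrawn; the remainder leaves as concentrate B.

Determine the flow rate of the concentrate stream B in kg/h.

Concentrate = 1691 − 306.6 = 1384.4 kg/h.

1384 kg/h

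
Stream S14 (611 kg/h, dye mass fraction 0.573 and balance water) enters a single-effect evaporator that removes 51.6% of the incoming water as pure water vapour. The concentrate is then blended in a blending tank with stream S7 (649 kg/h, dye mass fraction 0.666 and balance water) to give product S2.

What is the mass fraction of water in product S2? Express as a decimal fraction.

Vapour removed = 0.516×0.427×611 = 134.62 kg/h; concentrate = 476.38 kg/h.
water reaching the mixer = 126.27 (from concentrate) + 649×0.334 = 343.04 kg/h.
Product flow = 476.38 + 649 = 1125.4 kg/h; water fraction = 0.305.

0.305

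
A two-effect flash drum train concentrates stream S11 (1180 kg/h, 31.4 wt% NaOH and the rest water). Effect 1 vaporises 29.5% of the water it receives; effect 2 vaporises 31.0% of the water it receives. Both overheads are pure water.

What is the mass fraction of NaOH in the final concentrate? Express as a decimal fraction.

0.4848

water in feed = 1180×0.686 = 809.48 kg/h.
After stage 1: water left = (1−0.295)×809.48 = 570.68; stream total = 941.2 kg/h.
After stage 2: water left = (1−0.310)×570.68 = 393.77; final concentrate = 764.29 kg/h.
NaOH fraction = 370.52/764.29 = 0.4848.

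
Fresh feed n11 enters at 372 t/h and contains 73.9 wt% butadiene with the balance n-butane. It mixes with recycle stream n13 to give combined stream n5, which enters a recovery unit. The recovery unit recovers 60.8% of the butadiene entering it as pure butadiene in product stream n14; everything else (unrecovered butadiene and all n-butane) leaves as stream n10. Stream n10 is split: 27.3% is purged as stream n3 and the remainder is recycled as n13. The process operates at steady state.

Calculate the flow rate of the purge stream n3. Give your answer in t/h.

138.2 t/h

n-butane enters only via n11 and leaves only via the purge: 372×0.261 = 0.273×(n-butane in n10), and the recovery unit passes all n-butane, so n-butane in n5 = n-butane in n10 = 355.65 t/h.
butadiene in n5: m_A = 372×0.739 + (1−0.273)·(1−0.608)·m_A, so m_A = 274.91/0.7150 = 384.48 t/h.
n10 = (1−0.608)×384.48 + 355.65 = 506.36 t/h.
Purge n3 = 0.273×506.36 = 138.24 t/h.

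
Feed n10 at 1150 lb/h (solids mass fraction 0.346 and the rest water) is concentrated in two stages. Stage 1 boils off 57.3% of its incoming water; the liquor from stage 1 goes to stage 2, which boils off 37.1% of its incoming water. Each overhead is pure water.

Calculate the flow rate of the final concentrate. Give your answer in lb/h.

599.9 lb/h

water in feed = 1150×0.654 = 752.1 lb/h.
After stage 1: water left = (1−0.573)×752.1 = 321.15; stream total = 719.05 lb/h.
After stage 2: water left = (1−0.371)×321.15 = 202; final concentrate = 599.9 lb/h.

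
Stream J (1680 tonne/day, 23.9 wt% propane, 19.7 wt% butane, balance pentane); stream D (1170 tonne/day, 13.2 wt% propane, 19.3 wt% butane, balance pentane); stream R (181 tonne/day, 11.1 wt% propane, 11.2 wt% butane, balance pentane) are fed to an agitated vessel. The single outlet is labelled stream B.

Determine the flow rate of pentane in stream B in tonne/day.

1878 tonne/day

pentane out = pentane in = 1680×0.564 + 1170×0.675 + 181×0.777 = 1877.9 tonne/day.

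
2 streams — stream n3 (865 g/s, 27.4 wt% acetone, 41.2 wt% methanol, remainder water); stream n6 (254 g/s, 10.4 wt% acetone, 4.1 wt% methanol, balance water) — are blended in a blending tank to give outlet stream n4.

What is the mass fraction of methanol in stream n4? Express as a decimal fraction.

0.328

Total flow out = 865 + 254 = 1119 g/s.
methanol in = 865×0.412 + 254×0.041 = 366.79 g/s.
methanol mass fraction in n4 = 366.79/1119 = 0.328.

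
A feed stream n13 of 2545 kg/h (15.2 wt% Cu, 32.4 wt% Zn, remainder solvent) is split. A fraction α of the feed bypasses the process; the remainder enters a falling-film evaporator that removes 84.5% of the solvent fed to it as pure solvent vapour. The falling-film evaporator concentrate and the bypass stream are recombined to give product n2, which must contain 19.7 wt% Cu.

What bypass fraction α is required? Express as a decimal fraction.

0.484

All 2545×0.152 = 386.84 kg/h of Cu reaches n2, so n2 = 386.84/0.197 = 1963.7 kg/h and vapour = 581.35 kg/h.
The evaporator receives (1−α)·2545 of feed at 0.524 solvent and removes 0.845 of that solvent:
0.845×0.524×(1−α)×2545 = 581.35
(1−α) = 581.35/1126.9 = 0.5159;  α = 0.4841.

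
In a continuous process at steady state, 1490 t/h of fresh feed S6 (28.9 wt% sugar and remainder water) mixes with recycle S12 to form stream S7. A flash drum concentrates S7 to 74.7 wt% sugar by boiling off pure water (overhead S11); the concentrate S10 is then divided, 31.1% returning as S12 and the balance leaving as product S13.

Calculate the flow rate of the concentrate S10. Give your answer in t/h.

836.7 t/h

Overall sugar balance (none leaves overhead): sugar in fresh feed = sugar in product, i.e. 1490×0.289 = (1−0.311)·S10·0.747.
S10 = 430.61/(0.747×0.689) = 836.65 t/h.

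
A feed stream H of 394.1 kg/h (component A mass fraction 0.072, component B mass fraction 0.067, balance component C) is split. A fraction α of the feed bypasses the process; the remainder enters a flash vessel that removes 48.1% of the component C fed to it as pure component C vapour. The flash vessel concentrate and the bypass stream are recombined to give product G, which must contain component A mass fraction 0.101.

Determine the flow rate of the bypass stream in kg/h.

120.9 kg/h

All 394.1×0.072 = 28.375 kg/h of component A reaches G, so G = 28.375/0.101 = 280.94 kg/h and vapour = 113.16 kg/h.
The evaporator receives (1−α)·394.1 of feed at 0.861 component C and removes 0.481 of that component C:
0.481×0.861×(1−α)×394.1 = 113.16
(1−α) = 113.16/163.21 = 0.6933;  α = 0.3067.
Bypass flow = 0.3067×394.1 = 120.87 kg/h.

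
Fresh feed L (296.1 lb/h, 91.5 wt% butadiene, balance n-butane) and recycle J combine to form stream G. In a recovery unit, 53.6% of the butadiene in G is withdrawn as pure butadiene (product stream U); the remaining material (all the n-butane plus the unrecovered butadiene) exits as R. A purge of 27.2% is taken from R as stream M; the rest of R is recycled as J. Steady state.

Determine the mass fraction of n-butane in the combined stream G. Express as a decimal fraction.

0.184

n-butane enters only via L and leaves only via the purge: 296.1×0.085 = 0.272×(n-butane in R), and the recovery unit passes all n-butane, so n-butane in G = n-butane in R = 92.531 lb/h.
butadiene in G: m_A = 296.1×0.915 + (1−0.272)·(1−0.536)·m_A, so m_A = 270.93/0.6622 = 409.13 lb/h.
G = 409.13 + 92.531 = 501.66 lb/h.
n-butane fraction in G = 92.531/501.66 = 0.184.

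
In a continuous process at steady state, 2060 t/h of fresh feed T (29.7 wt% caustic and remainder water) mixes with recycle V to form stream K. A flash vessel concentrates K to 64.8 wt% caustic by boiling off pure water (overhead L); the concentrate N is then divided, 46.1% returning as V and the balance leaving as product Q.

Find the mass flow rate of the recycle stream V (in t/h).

Overall caustic balance (none leaves overhead): caustic in fresh feed = caustic in product, i.e. 2060×0.297 = (1−0.461)·N·0.648.
N = 611.82/(0.648×0.539) = 1751.7 t/h.
Recycle V = 0.461×1751.7 = 807.53 t/h.

807.5 t/h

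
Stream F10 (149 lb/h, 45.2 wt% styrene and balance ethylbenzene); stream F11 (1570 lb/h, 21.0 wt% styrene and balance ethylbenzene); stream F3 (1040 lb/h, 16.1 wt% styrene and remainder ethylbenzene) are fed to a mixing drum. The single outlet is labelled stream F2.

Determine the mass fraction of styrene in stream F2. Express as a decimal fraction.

0.205

Total flow out = 149 + 1570 + 1040 = 2759 lb/h.
styrene in = 149×0.452 + 1570×0.210 + 1040×0.161 = 564.49 lb/h.
styrene mass fraction in F2 = 564.49/2759 = 0.205.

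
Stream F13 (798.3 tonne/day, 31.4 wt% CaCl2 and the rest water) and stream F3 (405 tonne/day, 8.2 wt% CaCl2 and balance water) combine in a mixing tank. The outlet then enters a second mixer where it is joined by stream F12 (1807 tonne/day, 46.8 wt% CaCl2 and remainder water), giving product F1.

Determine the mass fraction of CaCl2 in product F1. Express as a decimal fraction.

Overall, product flow = 3010.3 tonne/day.
CaCl2 in = 798.3×0.314 + 405×0.082 + 1807×0.468 = 1129.6 tonne/day.
CaCl2 fraction in F1 = 0.3752.

0.3752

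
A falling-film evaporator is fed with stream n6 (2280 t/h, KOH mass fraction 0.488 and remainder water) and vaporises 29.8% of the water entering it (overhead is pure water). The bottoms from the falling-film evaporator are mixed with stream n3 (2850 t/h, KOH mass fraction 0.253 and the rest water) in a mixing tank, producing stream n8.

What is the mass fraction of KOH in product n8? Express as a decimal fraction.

Vapour removed = 0.298×0.512×2280 = 347.87 t/h; concentrate = 1932.1 t/h.
KOH reaching the mixer = 1112.6 (from concentrate) + 2850×0.253 = 1833.7 t/h.
Product flow = 1932.1 + 2850 = 4782.1 t/h; KOH fraction = 0.383.

0.383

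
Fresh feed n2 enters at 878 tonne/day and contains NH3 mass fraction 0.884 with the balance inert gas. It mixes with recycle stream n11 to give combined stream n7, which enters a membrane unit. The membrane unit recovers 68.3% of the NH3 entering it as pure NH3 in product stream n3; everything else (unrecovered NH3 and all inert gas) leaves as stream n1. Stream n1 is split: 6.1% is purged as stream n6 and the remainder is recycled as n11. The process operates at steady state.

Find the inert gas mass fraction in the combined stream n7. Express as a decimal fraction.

0.602

inert gas enters only via n2 and leaves only via the purge: 878×0.116 = 0.061×(inert gas in n1), and the membrane unit passes all inert gas, so inert gas in n7 = inert gas in n1 = 1669.6 tonne/day.
NH3 in n7: m_A = 878×0.884 + (1−0.061)·(1−0.683)·m_A, so m_A = 776.15/0.7023 = 1105.1 tonne/day.
n7 = 1105.1 + 1669.6 = 2774.7 tonne/day.
inert gas fraction in n7 = 1669.6/2774.7 = 0.602.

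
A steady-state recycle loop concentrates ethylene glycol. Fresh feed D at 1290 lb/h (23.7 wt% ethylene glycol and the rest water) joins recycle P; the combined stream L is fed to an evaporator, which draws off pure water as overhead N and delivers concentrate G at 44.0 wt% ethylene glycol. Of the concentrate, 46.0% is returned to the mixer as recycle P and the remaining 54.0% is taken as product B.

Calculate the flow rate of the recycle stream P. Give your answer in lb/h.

Overall ethylene glycol balance (none leaves overhead): ethylene glycol in fresh feed = ethylene glycol in product, i.e. 1290×0.237 = (1−0.460)·G·0.440.
G = 305.73/(0.440×0.540) = 1286.7 lb/h.
Recycle P = 0.460×1286.7 = 591.9 lb/h.

591.9 lb/h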